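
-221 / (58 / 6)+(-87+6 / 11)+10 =-31682 / 319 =-99.32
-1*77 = -77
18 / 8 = 9 / 4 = 2.25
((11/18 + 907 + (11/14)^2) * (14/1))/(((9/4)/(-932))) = -2986342360/567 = -5266917.74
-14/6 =-7/3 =-2.33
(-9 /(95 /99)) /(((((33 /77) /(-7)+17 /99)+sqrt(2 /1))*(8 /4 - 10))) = -289590147 /4443825070+20967191091*sqrt(2) /35550600560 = 0.77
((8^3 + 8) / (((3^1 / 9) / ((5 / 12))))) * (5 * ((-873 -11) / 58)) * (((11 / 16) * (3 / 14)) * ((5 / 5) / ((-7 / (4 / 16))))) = 11851125 / 45472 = 260.62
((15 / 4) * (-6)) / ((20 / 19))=-171 / 8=-21.38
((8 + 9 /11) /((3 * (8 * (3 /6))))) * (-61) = -5917 /132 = -44.83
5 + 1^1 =6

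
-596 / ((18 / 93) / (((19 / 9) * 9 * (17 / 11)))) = -2983874 / 33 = -90420.42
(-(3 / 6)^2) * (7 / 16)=-7 / 64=-0.11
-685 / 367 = -1.87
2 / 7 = 0.29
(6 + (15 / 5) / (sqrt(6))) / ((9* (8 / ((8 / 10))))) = 0.08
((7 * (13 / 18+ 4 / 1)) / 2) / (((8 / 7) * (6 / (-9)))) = -4165 / 192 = -21.69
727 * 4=2908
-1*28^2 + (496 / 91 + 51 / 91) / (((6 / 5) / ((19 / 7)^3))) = -128066587 / 187278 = -683.83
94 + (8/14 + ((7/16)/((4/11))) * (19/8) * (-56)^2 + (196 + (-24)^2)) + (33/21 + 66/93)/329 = 5612891023/571144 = 9827.45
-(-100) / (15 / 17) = 340 / 3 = 113.33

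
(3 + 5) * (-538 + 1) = -4296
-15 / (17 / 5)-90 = -94.41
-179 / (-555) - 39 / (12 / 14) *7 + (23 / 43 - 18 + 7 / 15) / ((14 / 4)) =-107928949 / 334110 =-323.03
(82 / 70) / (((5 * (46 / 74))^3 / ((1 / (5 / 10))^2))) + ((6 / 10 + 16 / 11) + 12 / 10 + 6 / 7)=2498923137 / 585536875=4.27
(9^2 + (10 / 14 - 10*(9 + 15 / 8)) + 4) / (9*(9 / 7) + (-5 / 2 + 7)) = -43 / 30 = -1.43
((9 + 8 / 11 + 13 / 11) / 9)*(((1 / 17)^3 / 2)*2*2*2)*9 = 480 / 54043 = 0.01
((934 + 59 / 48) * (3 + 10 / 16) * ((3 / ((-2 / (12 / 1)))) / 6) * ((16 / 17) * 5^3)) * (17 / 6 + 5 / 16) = -24572211125 / 6528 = -3764125.48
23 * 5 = 115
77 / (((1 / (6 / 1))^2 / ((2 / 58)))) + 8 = 3004 / 29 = 103.59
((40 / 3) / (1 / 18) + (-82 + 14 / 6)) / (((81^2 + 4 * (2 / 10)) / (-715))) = -17.47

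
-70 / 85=-14 / 17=-0.82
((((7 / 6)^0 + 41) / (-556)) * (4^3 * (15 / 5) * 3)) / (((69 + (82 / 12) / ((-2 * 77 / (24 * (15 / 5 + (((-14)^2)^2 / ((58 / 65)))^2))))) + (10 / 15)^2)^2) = -2054330165476512 / 183954115930916034110428032621739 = -0.00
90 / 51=30 / 17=1.76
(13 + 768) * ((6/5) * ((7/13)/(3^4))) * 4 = 24.92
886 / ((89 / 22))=19492 / 89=219.01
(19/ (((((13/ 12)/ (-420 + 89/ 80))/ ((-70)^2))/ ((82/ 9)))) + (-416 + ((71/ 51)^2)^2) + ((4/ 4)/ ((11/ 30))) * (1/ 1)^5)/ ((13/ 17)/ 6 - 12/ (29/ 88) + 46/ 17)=18403549605582584530/ 1884218976783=9767203.19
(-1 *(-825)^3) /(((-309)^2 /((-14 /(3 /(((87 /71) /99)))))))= -339.69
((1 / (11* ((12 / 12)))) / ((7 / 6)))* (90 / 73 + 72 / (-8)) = -486 / 803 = -0.61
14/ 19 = 0.74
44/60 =11/15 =0.73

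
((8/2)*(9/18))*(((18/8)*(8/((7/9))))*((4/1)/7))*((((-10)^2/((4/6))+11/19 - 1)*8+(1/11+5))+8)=327670272/10241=31995.93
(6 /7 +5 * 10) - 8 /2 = 328 /7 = 46.86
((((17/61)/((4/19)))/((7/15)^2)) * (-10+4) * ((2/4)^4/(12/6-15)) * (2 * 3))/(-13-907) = -130815/114395008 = -0.00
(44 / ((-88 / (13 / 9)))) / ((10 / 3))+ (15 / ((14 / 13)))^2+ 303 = 730279 / 1470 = 496.79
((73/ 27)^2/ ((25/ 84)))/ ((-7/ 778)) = -16583848/ 6075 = -2729.85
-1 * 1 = -1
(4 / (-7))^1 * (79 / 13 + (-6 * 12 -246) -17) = 187.96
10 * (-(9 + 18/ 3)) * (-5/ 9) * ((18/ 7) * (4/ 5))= 1200/ 7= 171.43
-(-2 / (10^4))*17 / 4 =17 / 20000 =0.00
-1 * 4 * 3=-12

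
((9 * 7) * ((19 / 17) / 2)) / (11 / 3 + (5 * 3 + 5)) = 3591 / 2414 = 1.49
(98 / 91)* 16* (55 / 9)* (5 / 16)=3850 / 117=32.91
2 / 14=1 / 7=0.14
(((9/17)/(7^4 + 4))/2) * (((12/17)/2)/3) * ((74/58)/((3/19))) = 57/544765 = 0.00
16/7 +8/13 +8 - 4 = 628/91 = 6.90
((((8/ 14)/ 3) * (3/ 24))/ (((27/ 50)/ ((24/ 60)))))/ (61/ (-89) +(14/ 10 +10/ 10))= 4450/ 432621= 0.01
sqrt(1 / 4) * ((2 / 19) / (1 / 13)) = 13 / 19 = 0.68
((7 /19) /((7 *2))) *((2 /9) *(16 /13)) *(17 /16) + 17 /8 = 37927 /17784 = 2.13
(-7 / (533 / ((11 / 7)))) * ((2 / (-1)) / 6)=11 / 1599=0.01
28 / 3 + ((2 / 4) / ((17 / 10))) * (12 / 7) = 3512 / 357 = 9.84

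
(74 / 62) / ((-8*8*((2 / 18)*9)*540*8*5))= -37 / 42854400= -0.00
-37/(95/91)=-3367/95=-35.44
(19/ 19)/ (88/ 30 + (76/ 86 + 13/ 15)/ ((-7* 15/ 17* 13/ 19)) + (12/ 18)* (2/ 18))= 2641275/ 6849389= 0.39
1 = 1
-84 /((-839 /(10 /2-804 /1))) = -67116 /839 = -80.00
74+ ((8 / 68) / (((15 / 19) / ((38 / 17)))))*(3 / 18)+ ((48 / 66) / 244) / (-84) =9047281913 / 122168970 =74.06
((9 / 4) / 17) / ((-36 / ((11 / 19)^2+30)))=-10951 / 98192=-0.11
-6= -6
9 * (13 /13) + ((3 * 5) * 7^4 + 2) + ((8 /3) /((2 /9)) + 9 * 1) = 36047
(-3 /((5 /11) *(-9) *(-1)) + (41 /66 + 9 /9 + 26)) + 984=333593 /330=1010.89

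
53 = 53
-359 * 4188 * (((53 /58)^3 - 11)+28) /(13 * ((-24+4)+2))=434231167271 /3804684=114130.68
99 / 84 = 33 / 28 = 1.18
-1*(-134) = 134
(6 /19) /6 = 1 /19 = 0.05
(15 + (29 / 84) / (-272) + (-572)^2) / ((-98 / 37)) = -276606180751 / 2239104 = -123534.32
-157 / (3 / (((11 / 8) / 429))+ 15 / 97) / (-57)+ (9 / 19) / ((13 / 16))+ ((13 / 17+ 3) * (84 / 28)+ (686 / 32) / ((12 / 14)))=1350363384865 / 36604664928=36.89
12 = 12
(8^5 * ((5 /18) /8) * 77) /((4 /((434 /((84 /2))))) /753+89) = 6135162880 /6232617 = 984.36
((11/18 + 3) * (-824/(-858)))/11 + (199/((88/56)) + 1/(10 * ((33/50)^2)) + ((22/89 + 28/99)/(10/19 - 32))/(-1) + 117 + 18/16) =170623428713/695505096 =245.32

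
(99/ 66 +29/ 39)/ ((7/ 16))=5.13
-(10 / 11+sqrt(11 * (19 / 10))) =-sqrt(2090) / 10 - 10 / 11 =-5.48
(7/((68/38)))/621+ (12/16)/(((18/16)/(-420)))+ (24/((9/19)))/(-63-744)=-280.06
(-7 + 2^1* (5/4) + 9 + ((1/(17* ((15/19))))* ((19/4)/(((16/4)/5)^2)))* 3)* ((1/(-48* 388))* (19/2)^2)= -2419061/81051648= -0.03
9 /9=1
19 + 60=79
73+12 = 85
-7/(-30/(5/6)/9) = 7/4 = 1.75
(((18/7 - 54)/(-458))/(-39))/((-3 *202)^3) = 5/386467965702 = 0.00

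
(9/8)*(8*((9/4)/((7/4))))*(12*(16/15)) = 5184/35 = 148.11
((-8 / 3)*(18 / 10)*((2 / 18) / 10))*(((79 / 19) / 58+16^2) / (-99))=0.14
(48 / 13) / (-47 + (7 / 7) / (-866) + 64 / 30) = -623520 / 7576829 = -0.08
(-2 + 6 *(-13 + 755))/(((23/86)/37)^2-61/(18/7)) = -405511216200/2161709213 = -187.59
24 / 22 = 12 / 11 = 1.09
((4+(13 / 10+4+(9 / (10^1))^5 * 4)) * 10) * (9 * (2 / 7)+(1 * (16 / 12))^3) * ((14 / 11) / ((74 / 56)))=1270764908 / 2289375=555.07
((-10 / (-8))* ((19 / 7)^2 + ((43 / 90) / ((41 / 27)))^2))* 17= 1045491653 / 6589520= 158.66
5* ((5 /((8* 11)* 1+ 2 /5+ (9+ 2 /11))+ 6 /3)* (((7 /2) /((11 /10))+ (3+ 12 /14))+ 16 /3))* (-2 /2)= -157318610 /1239777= -126.89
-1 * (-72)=72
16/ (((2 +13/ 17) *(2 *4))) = 34/ 47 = 0.72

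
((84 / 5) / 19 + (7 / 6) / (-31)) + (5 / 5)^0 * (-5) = -73391 / 17670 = -4.15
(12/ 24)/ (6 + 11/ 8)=4/ 59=0.07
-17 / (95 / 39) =-663 / 95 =-6.98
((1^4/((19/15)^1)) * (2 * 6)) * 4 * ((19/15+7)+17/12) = 6972/19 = 366.95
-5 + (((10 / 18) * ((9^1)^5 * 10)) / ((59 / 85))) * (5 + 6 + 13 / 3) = 427558205 / 59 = 7246749.24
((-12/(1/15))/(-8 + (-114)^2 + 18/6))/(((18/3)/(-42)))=1260/12991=0.10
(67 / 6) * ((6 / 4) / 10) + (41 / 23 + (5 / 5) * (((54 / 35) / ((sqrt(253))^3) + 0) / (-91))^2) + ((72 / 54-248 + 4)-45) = -1120545752479218151 / 3942681350407800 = -284.21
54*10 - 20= 520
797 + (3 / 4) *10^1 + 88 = 1785 / 2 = 892.50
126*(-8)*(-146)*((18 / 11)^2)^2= 15449107968 / 14641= 1055194.86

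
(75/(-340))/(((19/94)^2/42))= -1391670/6137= -226.77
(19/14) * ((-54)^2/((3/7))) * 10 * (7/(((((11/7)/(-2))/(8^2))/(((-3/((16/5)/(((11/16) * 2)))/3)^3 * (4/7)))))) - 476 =2443636951/1024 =2386364.21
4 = 4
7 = 7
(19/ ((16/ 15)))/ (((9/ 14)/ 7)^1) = 4655/ 24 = 193.96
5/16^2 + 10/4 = 645/256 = 2.52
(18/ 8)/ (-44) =-0.05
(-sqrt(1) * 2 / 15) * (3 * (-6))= 12 / 5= 2.40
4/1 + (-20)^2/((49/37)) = 14996/49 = 306.04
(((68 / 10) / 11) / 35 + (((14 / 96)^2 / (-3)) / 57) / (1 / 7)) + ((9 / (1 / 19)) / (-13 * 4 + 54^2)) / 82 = 97516295959 / 5566038508800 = 0.02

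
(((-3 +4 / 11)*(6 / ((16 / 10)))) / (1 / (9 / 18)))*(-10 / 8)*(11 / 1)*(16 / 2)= 2175 / 4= 543.75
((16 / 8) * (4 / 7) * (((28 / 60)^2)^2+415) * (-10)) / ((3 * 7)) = -336188416 / 1488375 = -225.88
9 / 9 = 1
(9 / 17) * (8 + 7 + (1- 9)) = 3.71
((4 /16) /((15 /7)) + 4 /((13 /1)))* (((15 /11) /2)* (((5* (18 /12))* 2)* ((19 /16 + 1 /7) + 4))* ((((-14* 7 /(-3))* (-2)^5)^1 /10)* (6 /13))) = -4149747 /3718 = -1116.12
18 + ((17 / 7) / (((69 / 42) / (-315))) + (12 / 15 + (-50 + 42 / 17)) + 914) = 820354 / 1955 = 419.62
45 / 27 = 5 / 3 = 1.67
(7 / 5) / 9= 7 / 45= 0.16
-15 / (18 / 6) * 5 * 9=-225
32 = 32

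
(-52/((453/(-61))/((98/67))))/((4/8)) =621712/30351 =20.48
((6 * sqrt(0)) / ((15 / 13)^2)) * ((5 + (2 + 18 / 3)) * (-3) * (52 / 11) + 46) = 0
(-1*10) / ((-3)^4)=-10 / 81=-0.12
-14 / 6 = -7 / 3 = -2.33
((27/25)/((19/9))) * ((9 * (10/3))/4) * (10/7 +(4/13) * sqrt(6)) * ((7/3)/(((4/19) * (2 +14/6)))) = 5103 * sqrt(6)/1690 +729/52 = 21.42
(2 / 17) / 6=1 / 51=0.02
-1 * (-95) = 95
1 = 1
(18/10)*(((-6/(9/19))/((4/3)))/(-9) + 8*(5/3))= 259/10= 25.90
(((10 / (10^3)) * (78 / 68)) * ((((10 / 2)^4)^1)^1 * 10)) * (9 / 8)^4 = 31984875 / 278528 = 114.84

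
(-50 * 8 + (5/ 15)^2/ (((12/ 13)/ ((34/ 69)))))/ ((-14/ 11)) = 16391969/ 52164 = 314.24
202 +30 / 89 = 18008 / 89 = 202.34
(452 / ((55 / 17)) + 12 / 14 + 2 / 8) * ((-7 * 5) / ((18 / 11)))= -216857 / 72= -3011.90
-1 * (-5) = 5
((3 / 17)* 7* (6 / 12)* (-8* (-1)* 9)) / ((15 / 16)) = 47.44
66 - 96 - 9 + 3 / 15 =-194 / 5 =-38.80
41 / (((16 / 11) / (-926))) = -208813 / 8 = -26101.62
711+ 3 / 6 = 1423 / 2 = 711.50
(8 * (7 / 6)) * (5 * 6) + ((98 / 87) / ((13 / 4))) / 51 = 16151072 / 57681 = 280.01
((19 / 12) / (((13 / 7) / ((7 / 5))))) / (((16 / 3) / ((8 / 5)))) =931 / 2600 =0.36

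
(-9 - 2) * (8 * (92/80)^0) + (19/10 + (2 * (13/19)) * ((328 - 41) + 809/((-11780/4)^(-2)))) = 1824284136761/190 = 9601495456.64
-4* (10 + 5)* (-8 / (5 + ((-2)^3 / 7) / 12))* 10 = 100800 / 103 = 978.64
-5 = -5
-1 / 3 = -0.33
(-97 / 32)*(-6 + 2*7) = -97 / 4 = -24.25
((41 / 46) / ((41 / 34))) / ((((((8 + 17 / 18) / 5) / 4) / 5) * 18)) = 1700 / 3703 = 0.46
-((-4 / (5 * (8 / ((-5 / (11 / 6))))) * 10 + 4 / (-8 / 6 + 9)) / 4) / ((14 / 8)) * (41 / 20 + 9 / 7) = -1.55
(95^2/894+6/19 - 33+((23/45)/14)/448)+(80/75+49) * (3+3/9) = 115298664473/799021440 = 144.30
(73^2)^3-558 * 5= 151334223499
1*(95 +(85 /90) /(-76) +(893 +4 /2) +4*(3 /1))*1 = 1370719 /1368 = 1001.99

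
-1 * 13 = -13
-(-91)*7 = 637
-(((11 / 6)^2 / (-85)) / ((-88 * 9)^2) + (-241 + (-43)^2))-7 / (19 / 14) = -486202175981 / 301397760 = -1613.16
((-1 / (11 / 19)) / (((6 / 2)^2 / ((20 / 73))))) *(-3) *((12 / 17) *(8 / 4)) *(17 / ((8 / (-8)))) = -3040 / 803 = -3.79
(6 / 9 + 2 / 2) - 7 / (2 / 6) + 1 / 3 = -19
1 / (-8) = -1 / 8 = -0.12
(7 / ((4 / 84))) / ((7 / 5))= 105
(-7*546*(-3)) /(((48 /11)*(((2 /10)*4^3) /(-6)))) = -315315 /256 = -1231.70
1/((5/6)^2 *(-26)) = -18/325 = -0.06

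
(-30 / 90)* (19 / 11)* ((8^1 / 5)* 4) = -608 / 165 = -3.68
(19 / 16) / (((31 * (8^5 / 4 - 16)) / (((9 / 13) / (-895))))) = -0.00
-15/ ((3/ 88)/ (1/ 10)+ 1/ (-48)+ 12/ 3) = -7920/ 2281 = -3.47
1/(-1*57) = -1/57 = -0.02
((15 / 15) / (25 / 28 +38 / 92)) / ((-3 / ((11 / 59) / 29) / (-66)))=155848 / 1438951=0.11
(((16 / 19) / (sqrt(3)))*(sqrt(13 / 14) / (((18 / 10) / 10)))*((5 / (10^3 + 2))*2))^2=0.00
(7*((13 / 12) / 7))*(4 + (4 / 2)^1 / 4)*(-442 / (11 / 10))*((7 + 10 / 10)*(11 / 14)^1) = -12312.86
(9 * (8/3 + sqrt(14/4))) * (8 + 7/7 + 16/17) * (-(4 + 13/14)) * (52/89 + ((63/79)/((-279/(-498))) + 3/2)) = -15283443006/3705337 - 22925164509 * sqrt(14)/29642696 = -7018.45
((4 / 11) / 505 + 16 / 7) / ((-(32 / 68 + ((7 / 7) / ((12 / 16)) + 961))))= -4534308 / 1909370155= -0.00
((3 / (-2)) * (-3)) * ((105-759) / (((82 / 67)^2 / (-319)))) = 4214349513 / 6724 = 626762.27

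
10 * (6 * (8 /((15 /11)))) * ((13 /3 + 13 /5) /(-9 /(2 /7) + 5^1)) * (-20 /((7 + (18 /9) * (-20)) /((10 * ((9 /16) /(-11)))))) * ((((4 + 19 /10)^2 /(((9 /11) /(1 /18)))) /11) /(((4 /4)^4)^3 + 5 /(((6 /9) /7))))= 2896192 /25264305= 0.11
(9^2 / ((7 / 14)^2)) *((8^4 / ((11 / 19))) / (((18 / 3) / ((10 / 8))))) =5253120 / 11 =477556.36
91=91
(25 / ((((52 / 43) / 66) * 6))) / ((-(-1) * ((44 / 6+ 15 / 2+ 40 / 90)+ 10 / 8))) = 21285 / 1547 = 13.76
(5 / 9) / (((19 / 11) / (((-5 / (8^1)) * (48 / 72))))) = -275 / 2052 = -0.13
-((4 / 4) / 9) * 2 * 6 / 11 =-4 / 33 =-0.12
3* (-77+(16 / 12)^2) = -677 / 3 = -225.67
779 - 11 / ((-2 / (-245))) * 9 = -22697 / 2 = -11348.50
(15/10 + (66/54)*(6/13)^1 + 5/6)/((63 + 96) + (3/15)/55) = 31075/1705314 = 0.02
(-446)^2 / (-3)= -198916 / 3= -66305.33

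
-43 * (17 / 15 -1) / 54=-43 / 405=-0.11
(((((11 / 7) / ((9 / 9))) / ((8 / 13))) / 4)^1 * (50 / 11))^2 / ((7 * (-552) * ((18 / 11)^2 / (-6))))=12780625 / 2617380864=0.00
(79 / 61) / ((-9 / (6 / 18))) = -79 / 1647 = -0.05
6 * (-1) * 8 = -48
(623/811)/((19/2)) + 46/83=812232/1278947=0.64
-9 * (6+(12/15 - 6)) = -36/5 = -7.20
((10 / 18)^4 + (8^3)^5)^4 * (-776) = -2203642257002756810154188049694087384955993440463867851000940586942513416 / 1853020188851841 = -1189216539711942633055343000000000000000000000000000000000.00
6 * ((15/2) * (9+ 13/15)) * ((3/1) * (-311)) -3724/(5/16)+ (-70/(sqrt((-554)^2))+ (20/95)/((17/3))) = -190648783429/447355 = -426168.89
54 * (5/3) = 90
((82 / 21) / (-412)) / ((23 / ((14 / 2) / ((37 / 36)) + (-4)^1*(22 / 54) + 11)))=-662765 / 99398502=-0.01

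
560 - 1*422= 138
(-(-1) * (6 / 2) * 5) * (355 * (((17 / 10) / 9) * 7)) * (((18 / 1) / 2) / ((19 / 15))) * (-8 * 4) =-30416400 / 19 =-1600863.16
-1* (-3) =3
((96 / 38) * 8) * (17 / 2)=3264 / 19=171.79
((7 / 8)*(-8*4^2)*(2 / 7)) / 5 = -32 / 5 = -6.40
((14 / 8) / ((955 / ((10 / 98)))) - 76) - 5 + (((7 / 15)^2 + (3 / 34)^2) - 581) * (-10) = 398299321559 / 69550740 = 5726.74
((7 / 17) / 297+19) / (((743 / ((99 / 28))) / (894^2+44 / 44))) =38338599653 / 530502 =72268.53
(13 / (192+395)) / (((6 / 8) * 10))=0.00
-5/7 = -0.71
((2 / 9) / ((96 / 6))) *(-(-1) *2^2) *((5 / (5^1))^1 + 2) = 1 / 6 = 0.17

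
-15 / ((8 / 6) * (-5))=9 / 4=2.25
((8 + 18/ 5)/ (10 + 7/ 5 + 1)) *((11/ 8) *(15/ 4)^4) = 16149375/ 63488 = 254.37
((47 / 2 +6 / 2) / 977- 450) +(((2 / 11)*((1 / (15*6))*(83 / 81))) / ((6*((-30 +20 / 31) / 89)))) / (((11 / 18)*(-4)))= -235257522093031 / 522826504200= -449.97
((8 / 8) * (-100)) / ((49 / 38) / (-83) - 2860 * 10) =315400 / 90204449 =0.00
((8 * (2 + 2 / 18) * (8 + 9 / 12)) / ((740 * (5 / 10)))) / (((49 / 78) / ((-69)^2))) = 783978 / 259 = 3026.94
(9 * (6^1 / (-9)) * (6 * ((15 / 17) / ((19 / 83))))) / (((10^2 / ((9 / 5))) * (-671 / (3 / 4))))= 60507 / 21673300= 0.00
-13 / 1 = -13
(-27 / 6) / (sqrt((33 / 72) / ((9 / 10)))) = -27 * sqrt(165) / 55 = -6.31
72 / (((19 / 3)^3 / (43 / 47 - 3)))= -190512 / 322373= -0.59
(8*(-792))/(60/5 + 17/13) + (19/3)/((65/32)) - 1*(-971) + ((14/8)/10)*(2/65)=25846601/51900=498.01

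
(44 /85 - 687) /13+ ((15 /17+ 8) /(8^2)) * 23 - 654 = -49759599 /70720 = -703.61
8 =8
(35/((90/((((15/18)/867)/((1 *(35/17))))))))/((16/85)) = 5/5184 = 0.00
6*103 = 618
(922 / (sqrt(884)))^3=97972181 * sqrt(221) / 48841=29820.46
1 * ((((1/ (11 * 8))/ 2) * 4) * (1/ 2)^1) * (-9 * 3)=-27/ 88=-0.31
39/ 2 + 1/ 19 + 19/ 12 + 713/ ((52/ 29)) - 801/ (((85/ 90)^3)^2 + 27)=20943733409113/ 53720654169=389.86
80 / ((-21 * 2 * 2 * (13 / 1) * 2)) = -10 / 273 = -0.04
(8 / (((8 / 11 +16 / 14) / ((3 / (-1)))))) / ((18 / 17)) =-1309 / 108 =-12.12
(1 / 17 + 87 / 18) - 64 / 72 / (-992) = 92831 / 18972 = 4.89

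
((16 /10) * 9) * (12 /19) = 864 /95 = 9.09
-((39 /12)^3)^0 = -1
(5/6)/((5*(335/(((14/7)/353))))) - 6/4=-1064293/709530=-1.50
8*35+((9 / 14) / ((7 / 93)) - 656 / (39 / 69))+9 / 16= -8882451 / 10192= -871.51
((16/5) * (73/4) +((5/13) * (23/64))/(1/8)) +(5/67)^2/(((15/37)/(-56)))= 411322181/7002840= 58.74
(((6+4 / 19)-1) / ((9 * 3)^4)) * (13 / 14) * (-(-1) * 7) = 0.00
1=1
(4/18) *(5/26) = 5/117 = 0.04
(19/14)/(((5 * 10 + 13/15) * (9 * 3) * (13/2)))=95/624897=0.00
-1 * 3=-3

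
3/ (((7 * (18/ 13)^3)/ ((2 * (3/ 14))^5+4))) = 148233787/ 228709656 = 0.65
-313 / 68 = -4.60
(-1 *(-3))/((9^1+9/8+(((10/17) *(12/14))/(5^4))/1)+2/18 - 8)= 3213000/2395739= 1.34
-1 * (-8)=8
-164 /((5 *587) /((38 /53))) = -6232 /155555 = -0.04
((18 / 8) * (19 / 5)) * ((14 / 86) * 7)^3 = 20117979 / 1590140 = 12.65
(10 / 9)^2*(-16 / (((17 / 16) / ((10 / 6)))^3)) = -819200000 / 10744731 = -76.24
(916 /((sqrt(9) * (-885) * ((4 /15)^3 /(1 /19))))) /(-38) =17175 /681568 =0.03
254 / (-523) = -254 / 523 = -0.49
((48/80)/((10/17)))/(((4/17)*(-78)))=-289/5200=-0.06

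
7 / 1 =7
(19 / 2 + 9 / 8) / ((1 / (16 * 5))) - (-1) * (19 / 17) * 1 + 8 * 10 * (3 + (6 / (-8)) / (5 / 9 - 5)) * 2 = 1358.12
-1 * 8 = -8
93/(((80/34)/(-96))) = -18972/5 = -3794.40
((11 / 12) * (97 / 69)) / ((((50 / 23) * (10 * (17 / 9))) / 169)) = 180323 / 34000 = 5.30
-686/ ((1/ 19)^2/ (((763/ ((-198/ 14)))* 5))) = 6613386430/ 99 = 66801883.13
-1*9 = -9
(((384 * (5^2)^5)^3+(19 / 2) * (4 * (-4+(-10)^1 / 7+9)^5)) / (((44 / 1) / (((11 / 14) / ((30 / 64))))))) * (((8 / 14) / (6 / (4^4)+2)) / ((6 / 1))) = 181515600000000000000000076000000000 / 1919678733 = 94555196596012922543534830.00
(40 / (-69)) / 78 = -20 / 2691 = -0.01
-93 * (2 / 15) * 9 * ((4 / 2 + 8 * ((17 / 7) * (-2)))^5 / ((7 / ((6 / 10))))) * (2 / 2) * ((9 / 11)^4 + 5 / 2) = 82598210153971124832 / 43062475225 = 1918101774.74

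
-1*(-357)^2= -127449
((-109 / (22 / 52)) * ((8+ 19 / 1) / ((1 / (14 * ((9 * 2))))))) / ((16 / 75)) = -180773775 / 22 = -8216989.77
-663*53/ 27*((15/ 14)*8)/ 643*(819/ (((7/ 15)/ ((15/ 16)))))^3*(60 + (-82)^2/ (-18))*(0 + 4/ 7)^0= 55835002097632265625/ 2304512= 24228557758706.51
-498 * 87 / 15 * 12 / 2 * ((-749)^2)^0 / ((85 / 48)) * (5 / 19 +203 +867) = -16915856832 / 1615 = -10474214.76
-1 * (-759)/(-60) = -253/20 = -12.65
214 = 214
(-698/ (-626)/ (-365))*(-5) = 349/ 22849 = 0.02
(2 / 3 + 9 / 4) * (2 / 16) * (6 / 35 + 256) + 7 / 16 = 563 / 6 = 93.83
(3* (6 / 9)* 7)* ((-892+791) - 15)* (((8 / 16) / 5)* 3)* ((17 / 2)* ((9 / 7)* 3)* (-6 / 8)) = 119799 / 10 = 11979.90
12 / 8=1.50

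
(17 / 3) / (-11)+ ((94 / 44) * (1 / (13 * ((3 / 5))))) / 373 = -54877 / 106678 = -0.51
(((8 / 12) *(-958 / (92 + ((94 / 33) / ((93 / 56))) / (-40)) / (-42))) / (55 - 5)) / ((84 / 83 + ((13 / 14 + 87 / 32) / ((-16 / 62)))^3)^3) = -1271271122165123653195561257084506865664 / 8639988227293086520284816118335819133732562698667965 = -0.00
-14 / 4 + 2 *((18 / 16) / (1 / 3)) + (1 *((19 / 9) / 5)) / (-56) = 8171 / 2520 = 3.24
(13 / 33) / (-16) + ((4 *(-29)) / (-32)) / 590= -0.02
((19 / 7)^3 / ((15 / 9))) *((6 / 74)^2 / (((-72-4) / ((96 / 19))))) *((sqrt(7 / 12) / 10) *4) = -4104 *sqrt(21) / 11739175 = -0.00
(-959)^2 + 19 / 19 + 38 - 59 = 919661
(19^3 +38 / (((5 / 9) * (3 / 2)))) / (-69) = -1501 / 15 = -100.07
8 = 8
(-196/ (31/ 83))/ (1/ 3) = -48804/ 31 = -1574.32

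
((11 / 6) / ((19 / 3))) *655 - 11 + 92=10283 / 38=270.61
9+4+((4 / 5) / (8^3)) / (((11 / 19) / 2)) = 45779 / 3520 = 13.01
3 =3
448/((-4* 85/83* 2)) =-4648/85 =-54.68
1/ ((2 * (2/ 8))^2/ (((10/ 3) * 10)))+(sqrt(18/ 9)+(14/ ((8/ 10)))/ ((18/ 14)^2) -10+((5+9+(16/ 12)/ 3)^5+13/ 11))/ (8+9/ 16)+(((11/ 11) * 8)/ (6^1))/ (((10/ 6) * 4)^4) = 73568.80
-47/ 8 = -5.88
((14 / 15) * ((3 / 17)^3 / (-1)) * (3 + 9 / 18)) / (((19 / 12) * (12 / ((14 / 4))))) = -3087 / 933470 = -0.00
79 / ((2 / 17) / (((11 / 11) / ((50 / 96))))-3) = -32232 / 1199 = -26.88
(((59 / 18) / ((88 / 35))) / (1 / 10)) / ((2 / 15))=51625 / 528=97.77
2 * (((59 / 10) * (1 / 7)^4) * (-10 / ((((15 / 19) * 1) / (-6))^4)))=-163.96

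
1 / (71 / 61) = 61 / 71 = 0.86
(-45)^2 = 2025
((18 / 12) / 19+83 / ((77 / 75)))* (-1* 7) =-236781 / 418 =-566.46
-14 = -14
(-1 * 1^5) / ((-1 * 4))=1 / 4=0.25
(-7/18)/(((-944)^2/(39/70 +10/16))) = -331/641617920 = -0.00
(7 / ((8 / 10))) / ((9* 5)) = 7 / 36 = 0.19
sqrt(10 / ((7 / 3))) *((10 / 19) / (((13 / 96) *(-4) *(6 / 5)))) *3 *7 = -600 *sqrt(210) / 247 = -35.20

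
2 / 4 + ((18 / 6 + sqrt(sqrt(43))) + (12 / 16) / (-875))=43^(1 / 4) + 12247 / 3500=6.06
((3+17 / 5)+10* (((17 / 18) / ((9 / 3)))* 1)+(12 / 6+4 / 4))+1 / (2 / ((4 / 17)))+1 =31363 / 2295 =13.67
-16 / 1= -16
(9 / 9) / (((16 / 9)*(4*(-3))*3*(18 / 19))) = -19 / 1152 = -0.02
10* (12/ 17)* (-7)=-840/ 17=-49.41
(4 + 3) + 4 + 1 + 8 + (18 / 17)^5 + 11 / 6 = 197338675 / 8519142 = 23.16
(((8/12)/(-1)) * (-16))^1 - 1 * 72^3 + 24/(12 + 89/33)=-543057944/1455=-373235.70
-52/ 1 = -52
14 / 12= 7 / 6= 1.17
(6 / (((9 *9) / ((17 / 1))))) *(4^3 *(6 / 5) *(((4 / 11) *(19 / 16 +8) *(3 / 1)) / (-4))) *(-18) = 239904 / 55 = 4361.89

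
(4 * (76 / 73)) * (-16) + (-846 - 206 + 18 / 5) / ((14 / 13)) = -2657569 / 2555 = -1040.14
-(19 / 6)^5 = -318.43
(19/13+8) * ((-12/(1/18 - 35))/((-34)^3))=-3321/40173601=-0.00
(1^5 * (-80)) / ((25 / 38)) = -608 / 5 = -121.60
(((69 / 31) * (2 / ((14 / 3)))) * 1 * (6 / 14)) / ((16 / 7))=621 / 3472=0.18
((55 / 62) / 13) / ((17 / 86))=2365 / 6851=0.35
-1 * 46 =-46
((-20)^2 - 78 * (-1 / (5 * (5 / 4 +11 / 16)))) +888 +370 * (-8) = -257912 / 155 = -1663.95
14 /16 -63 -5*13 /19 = -9963 /152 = -65.55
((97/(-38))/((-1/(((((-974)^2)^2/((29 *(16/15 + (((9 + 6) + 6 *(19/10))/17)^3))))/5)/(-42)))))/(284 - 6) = -670153595388118025/2376393075896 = -282004.52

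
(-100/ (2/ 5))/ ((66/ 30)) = -1250/ 11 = -113.64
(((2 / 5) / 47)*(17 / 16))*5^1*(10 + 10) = 85 / 94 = 0.90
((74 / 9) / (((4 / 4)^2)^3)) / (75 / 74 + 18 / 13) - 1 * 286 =-5867030 / 20763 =-282.57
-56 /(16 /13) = -91 /2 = -45.50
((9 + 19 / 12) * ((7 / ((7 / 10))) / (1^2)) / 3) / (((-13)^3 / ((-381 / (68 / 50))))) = 2016125 / 448188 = 4.50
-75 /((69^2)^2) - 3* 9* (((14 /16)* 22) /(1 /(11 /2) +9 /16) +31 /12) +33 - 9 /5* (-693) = 10142652564281 /19795952340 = 512.36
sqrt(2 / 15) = sqrt(30) / 15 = 0.37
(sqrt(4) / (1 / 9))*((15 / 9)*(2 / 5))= 12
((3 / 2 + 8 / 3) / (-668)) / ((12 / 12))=-25 / 4008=-0.01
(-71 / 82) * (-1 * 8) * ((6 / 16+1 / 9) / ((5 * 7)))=71 / 738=0.10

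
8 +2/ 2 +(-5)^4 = 634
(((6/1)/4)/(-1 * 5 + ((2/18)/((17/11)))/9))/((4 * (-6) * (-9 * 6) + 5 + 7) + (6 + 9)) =-153/673652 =-0.00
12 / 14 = 6 / 7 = 0.86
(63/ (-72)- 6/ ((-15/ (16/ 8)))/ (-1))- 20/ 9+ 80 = 27397/ 360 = 76.10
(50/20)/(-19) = -5/38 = -0.13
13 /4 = 3.25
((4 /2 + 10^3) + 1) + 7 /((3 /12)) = 1031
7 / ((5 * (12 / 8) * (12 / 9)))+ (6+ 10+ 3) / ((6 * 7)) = 121 / 105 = 1.15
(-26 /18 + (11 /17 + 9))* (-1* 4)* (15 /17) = -25100 /867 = -28.95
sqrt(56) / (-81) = -2 * sqrt(14) / 81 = -0.09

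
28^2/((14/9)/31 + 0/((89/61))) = 15624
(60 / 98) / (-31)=-30 / 1519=-0.02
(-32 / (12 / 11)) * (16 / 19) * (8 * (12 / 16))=-2816 / 19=-148.21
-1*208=-208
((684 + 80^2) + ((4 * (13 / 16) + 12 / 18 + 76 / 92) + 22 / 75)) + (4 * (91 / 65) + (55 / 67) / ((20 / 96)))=1093890621 / 154100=7098.58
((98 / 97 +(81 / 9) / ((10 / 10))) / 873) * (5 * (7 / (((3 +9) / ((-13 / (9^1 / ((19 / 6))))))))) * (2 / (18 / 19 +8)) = -31898321 / 932845896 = -0.03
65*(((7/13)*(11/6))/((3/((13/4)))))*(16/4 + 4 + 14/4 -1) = 35035/48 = 729.90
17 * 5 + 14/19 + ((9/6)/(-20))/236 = 15377703/179360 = 85.74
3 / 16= 0.19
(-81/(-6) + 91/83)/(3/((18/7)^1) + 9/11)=79959/10873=7.35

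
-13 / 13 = -1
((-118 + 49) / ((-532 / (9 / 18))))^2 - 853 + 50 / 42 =-2892976181 / 3396288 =-851.81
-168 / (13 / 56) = -723.69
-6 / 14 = -0.43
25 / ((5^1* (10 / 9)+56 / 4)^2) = 2025 / 30976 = 0.07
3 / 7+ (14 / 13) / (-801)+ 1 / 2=135173 / 145782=0.93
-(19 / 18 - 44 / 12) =47 / 18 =2.61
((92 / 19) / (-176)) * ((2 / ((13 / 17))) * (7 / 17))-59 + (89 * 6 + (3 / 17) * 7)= 43990927 / 92378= 476.21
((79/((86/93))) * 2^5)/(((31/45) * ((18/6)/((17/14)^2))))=4109580/2107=1950.44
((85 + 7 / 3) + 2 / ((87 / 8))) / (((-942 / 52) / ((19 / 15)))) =-139308 / 22765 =-6.12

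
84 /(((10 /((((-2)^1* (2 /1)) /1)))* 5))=-168 /25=-6.72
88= 88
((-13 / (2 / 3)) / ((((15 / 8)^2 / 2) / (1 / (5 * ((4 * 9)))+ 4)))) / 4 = -37492 / 3375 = -11.11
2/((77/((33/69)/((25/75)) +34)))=1630/1771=0.92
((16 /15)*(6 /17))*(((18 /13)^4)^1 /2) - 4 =-8031124 /2427685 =-3.31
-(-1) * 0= 0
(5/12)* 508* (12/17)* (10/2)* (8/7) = 101600/119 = 853.78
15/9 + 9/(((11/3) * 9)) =64/33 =1.94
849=849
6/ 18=1/ 3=0.33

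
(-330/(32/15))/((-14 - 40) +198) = -275/256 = -1.07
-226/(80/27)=-3051/40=-76.28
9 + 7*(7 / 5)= 94 / 5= 18.80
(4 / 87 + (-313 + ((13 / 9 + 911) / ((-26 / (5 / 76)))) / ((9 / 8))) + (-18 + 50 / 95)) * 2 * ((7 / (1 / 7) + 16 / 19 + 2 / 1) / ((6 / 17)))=-3230209077815 / 33071571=-97673.29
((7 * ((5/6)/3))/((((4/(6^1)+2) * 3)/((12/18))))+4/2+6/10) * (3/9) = 2983/3240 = 0.92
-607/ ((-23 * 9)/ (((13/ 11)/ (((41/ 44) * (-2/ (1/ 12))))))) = -7891/ 50922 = -0.15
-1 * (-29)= 29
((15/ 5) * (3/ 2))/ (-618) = -3/ 412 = -0.01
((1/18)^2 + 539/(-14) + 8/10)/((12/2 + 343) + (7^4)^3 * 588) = -0.00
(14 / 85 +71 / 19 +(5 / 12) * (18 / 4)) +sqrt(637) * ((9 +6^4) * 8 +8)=74633 / 12920 +73136 * sqrt(13)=263701.37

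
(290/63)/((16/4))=145/126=1.15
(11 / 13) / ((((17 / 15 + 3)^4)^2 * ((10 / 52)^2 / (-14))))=-0.00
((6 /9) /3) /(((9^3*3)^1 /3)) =0.00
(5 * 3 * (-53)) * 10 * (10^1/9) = -26500/3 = -8833.33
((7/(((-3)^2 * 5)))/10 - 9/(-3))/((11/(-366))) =-82777/825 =-100.34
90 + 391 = 481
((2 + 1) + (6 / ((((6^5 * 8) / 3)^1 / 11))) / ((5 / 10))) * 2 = 5195 / 864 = 6.01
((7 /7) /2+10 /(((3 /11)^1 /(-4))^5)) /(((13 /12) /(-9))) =507434498 /9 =56381610.89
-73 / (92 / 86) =-3139 / 46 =-68.24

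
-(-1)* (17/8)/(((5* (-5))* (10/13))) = -221/2000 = -0.11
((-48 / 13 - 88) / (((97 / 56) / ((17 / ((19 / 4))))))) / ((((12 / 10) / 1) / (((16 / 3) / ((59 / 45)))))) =-642.22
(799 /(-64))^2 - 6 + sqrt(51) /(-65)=149.75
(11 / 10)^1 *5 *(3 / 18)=11 / 12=0.92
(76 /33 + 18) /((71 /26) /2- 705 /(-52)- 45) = -8710 /12903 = -0.68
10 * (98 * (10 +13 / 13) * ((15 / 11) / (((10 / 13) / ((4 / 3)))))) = 25480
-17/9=-1.89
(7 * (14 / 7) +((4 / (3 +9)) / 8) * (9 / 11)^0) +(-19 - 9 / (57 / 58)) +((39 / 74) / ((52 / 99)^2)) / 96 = -395754559 / 28075008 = -14.10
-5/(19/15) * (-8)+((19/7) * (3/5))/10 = 211083/6650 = 31.74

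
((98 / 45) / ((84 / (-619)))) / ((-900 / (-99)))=-47663 / 27000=-1.77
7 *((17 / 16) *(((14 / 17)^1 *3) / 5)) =147 / 40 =3.68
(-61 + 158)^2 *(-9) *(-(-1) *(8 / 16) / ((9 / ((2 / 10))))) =-9409 / 10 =-940.90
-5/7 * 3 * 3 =-45/7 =-6.43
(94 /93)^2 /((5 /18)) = 17672 /4805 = 3.68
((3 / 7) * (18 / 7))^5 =459165024 / 282475249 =1.63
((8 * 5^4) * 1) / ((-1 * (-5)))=1000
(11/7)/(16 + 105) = 1/77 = 0.01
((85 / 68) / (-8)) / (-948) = 5 / 30336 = 0.00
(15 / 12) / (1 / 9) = 11.25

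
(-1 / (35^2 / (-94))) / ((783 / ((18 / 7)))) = 188 / 746025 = 0.00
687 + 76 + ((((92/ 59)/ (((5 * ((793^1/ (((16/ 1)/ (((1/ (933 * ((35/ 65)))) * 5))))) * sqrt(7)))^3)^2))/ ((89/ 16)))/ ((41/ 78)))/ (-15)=18514686148410715921142866362783772392457/ 24265643721606245679160881209716796875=763.00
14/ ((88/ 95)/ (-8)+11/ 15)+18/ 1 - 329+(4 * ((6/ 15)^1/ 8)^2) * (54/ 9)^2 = -633533/ 2200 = -287.97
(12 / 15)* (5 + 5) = 8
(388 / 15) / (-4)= -97 / 15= -6.47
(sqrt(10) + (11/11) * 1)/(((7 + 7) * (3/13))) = 1.29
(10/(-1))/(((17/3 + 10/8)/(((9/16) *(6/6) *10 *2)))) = -1350/83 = -16.27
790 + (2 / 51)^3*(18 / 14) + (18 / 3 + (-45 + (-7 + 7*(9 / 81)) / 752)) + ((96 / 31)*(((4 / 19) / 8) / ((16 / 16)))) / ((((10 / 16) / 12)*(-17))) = 750.90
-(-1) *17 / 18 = 0.94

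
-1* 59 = -59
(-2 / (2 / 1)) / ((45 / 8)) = -8 / 45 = -0.18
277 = 277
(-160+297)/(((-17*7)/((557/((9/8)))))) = -610472/1071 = -570.00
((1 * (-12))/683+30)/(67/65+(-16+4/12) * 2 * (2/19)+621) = 37935495/782855966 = 0.05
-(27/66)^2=-81/484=-0.17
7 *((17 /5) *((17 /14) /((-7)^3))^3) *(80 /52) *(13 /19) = -83521 /75138416234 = -0.00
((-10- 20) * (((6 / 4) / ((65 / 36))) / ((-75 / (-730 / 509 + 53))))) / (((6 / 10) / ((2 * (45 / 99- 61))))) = -96815088 / 27995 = -3458.30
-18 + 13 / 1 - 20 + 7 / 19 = -468 / 19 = -24.63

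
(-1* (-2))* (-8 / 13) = -16 / 13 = -1.23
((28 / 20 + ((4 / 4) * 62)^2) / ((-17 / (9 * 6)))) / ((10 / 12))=-366444 / 25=-14657.76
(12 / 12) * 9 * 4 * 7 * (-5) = -1260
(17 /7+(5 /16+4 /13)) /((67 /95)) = 421705 /97552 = 4.32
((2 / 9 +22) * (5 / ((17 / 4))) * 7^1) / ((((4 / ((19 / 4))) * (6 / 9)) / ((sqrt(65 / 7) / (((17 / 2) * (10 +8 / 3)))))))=9.23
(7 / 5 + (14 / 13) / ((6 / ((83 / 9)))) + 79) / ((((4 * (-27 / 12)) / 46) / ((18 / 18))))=-6624322 / 15795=-419.39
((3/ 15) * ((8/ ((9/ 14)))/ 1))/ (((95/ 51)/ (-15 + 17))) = 3808/ 1425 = 2.67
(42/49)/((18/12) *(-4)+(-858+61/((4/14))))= -12/9107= -0.00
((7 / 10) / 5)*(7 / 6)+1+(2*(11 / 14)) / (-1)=-857 / 2100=-0.41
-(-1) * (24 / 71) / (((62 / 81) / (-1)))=-972 / 2201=-0.44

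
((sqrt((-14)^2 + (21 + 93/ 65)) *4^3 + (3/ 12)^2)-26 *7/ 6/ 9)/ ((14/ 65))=-92885/ 6048 + 32 *sqrt(922870)/ 7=4376.24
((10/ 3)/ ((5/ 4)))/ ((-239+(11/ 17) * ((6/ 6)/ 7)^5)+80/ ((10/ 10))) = -0.02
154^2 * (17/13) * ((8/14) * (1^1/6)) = 115192/39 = 2953.64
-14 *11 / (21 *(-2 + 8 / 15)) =5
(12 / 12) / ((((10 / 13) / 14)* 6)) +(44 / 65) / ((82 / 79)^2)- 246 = -158874611 / 655590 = -242.34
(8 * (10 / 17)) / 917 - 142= -2213558 / 15589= -141.99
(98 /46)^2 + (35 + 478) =273778 /529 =517.54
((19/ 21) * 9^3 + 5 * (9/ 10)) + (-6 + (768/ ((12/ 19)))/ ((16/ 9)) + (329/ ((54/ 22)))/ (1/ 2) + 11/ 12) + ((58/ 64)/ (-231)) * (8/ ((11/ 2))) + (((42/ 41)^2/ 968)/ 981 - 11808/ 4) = -22475629705057/ 16761056004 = -1340.94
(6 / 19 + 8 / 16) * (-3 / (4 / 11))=-1023 / 152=-6.73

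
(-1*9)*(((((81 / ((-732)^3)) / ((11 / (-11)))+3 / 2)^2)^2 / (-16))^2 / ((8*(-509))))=457434474806576939969353935081990474216656657723288066343849 / 2067300295774323389614060443463591317105822199869971593085059072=0.00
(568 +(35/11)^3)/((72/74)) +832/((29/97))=4724214323/1389564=3399.78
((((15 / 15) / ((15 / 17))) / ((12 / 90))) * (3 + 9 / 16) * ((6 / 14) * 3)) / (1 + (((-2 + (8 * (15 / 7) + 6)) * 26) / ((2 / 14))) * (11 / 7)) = 8721 / 1354720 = 0.01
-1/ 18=-0.06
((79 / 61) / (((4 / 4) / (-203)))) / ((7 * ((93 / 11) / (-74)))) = 1864874 / 5673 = 328.73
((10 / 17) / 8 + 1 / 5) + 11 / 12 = 607 / 510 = 1.19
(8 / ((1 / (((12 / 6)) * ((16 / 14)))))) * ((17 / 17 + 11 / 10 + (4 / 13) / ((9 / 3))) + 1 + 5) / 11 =29248 / 2145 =13.64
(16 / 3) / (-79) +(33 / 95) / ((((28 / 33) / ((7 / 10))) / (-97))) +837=728706379 / 900600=809.13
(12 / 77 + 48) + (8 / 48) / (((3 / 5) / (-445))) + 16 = -59.46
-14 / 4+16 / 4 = 1 / 2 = 0.50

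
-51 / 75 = -17 / 25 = -0.68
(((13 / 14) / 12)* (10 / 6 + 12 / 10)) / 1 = 559 / 2520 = 0.22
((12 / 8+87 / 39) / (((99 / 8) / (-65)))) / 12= -485 / 297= -1.63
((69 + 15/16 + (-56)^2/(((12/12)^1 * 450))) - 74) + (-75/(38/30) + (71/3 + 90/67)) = -143415001/4582800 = -31.29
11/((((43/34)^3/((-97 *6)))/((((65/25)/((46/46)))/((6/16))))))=-8722972544/397535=-21942.65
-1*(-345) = 345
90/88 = 45/44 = 1.02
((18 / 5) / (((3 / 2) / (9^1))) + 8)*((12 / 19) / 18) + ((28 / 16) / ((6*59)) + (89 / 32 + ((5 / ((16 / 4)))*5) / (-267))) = 60681609 / 15963040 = 3.80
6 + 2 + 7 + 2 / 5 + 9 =122 / 5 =24.40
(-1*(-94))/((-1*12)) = -47/6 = -7.83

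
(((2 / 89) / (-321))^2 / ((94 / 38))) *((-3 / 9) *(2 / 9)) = -152 / 1035742268709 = -0.00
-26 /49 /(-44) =13 /1078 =0.01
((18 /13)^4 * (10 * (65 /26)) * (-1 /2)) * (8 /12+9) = -12684600 /28561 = -444.12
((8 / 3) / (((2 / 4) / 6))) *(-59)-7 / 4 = -7559 / 4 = -1889.75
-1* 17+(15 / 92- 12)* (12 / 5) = -45.41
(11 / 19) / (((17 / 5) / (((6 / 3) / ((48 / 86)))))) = 2365 / 3876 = 0.61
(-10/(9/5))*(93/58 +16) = -25525/261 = -97.80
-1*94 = -94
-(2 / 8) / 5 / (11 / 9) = -9 / 220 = -0.04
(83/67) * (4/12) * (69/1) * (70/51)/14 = 9545/3417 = 2.79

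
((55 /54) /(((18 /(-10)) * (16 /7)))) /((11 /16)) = -0.36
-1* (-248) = 248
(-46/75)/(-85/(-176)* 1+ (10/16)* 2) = -8096/22875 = -0.35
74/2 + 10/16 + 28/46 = 7035/184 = 38.23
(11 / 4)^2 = 121 / 16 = 7.56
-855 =-855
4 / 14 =2 / 7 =0.29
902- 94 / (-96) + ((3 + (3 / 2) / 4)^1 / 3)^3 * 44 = 370801 / 384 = 965.63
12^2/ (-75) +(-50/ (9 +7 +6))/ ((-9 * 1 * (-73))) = -347521/ 180675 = -1.92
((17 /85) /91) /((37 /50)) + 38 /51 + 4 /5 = 1329148 /858585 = 1.55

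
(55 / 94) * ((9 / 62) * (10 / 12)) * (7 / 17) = 5775 / 198152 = 0.03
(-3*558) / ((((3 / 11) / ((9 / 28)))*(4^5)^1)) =-27621 / 14336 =-1.93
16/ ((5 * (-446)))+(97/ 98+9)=1090801/ 109270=9.98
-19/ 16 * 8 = -19/ 2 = -9.50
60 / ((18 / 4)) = 40 / 3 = 13.33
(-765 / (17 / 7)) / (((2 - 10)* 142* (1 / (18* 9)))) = 25515 / 568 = 44.92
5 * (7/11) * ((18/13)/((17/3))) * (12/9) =2520/2431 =1.04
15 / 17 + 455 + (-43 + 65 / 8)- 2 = 56985 / 136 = 419.01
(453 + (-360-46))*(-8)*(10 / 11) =-3760 / 11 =-341.82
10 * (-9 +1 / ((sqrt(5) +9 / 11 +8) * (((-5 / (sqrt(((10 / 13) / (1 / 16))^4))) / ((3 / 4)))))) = -43720410 / 371969 +1161600 * sqrt(5) / 371969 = -110.55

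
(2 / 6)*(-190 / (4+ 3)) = -190 / 21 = -9.05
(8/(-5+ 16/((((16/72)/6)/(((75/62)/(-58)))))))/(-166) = 0.00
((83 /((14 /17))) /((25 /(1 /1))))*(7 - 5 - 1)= 1411 /350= 4.03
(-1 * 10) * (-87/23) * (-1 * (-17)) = 14790/23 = 643.04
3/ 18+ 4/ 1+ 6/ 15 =137/ 30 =4.57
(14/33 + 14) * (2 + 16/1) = 2856/11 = 259.64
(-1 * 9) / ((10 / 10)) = -9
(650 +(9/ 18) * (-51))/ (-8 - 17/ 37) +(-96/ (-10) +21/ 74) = -3702382/ 57905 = -63.94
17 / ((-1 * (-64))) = 17 / 64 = 0.27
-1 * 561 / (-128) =561 / 128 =4.38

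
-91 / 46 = -1.98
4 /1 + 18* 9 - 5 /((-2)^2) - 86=315 /4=78.75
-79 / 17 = -4.65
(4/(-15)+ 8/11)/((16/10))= 0.29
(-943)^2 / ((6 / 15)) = 4446245 / 2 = 2223122.50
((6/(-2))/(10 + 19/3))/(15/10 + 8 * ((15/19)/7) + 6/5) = -570/11179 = -0.05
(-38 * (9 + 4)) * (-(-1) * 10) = -4940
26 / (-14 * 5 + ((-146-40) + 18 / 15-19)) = -130 / 1369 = -0.09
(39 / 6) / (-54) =-13 / 108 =-0.12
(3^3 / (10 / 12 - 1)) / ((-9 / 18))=324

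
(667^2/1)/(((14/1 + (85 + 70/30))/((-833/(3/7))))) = -2594147759/304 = -8533380.79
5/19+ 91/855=0.37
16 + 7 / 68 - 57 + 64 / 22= -28415 / 748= -37.99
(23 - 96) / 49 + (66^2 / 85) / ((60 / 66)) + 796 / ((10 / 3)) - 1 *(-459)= 15674602 / 20825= 752.68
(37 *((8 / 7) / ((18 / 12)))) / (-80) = -37 / 105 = -0.35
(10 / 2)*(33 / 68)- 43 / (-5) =3749 / 340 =11.03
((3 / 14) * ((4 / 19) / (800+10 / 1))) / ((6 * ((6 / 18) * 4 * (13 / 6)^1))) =1 / 311220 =0.00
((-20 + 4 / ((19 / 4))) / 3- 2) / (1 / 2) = -956 / 57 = -16.77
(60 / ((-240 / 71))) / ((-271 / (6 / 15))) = 71 / 2710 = 0.03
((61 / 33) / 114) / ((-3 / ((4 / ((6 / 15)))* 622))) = -189710 / 5643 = -33.62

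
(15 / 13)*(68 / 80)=51 / 52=0.98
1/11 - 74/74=-10/11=-0.91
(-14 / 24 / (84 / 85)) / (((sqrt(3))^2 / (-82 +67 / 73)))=167705 / 10512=15.95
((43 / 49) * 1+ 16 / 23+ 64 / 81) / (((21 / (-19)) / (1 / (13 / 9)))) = -4099079 / 2769039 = -1.48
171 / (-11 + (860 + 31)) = 171 / 880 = 0.19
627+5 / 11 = 6902 / 11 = 627.45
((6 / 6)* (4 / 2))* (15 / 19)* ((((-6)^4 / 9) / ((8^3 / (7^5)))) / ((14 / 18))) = 9596.10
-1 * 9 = -9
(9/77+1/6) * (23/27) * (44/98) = 0.11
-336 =-336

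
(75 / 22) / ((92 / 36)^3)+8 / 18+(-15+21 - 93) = -208025971 / 2409066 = -86.35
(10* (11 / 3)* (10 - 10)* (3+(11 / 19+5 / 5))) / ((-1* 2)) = 0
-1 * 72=-72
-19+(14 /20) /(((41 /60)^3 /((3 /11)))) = -13950889 /758131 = -18.40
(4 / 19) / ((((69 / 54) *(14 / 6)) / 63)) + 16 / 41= 86696 / 17917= 4.84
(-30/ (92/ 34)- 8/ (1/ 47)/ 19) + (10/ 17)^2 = -3855777/ 126293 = -30.53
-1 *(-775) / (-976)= -775 / 976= -0.79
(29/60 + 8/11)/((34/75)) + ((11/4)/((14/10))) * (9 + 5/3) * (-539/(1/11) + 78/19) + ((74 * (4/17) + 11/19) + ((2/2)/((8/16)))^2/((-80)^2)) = -14817543682787/119380800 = -124119.99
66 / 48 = 11 / 8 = 1.38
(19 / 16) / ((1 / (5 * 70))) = 3325 / 8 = 415.62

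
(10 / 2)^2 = 25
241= 241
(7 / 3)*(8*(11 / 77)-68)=-156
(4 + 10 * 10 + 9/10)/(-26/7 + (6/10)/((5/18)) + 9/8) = -146860/601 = -244.36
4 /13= 0.31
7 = 7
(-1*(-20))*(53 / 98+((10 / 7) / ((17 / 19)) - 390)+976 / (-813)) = -5269695430 / 677229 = -7781.26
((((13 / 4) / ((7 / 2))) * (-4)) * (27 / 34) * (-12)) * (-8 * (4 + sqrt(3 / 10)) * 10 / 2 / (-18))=936 * sqrt(30) / 119 + 37440 / 119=357.70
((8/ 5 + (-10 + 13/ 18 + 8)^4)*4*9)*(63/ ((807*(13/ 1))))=15673091/ 16995420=0.92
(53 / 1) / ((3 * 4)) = 53 / 12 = 4.42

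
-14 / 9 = -1.56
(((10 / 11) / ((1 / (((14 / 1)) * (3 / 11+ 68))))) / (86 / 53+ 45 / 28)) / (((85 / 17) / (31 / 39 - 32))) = -37977156784 / 22618167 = -1679.06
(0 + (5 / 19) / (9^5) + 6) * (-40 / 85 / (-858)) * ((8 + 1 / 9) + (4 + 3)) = 215410912 / 4331775591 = 0.05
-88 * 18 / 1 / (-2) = 792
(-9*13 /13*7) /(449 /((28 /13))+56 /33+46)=-58212 /236693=-0.25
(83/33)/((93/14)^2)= 16268/285417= 0.06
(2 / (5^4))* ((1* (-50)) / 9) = -4 / 225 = -0.02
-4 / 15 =-0.27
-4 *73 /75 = -292 /75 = -3.89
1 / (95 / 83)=83 / 95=0.87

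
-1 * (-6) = 6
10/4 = 5/2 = 2.50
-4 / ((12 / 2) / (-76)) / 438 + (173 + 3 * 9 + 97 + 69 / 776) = 151524413 / 509832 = 297.20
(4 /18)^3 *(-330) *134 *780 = -30659200 /81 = -378508.64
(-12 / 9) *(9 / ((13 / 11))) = -132 / 13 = -10.15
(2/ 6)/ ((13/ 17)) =17/ 39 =0.44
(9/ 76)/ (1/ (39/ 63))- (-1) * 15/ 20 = 219/ 266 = 0.82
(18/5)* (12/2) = 108/5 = 21.60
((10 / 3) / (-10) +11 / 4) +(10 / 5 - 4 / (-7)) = 4.99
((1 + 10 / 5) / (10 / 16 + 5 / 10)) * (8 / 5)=64 / 15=4.27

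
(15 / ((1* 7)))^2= 225 / 49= 4.59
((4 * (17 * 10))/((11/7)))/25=952/55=17.31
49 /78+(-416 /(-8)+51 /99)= 15199 /286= 53.14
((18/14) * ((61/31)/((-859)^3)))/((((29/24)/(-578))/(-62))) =-15231456/128669475137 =-0.00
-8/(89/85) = -680/89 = -7.64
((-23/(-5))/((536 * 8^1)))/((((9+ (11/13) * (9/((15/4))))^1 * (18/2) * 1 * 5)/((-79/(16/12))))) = -23621/184469760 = -0.00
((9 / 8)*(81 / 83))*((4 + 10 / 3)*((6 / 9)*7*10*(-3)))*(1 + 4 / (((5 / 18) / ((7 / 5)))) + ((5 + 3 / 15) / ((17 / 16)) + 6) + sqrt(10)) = -39694.82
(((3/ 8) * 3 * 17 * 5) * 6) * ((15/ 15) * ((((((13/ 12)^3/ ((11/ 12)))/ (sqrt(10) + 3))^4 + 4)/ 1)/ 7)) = 1429963569815034325/ 6528523567104 - 37626407472806815 * sqrt(10)/ 544043630592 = 328.07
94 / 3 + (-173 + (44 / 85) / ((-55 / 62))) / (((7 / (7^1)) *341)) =13401631 / 434775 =30.82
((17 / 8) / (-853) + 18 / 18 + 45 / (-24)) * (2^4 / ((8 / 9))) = -13473 / 853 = -15.79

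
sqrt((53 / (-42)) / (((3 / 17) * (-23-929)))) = sqrt(53) / 84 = 0.09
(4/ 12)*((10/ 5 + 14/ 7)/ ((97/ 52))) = 208/ 291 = 0.71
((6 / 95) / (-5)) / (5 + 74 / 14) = -7 / 5700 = -0.00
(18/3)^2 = 36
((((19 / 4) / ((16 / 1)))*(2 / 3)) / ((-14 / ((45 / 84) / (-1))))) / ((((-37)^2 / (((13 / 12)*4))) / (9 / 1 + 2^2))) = 0.00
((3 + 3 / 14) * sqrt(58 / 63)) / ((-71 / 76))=-570 * sqrt(406) / 3479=-3.30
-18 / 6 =-3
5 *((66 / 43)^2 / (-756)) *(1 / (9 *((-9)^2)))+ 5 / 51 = 47166950 / 481207797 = 0.10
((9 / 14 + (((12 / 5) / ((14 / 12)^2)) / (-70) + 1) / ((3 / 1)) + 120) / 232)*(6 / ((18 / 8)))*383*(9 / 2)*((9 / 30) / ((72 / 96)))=2383712719 / 2486750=958.57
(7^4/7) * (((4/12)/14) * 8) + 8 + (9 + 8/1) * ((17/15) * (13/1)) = 323.80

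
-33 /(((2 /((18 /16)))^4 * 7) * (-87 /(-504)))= -649539 /237568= -2.73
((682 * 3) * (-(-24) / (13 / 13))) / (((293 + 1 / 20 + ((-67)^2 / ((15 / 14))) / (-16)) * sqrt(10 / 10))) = 5892480 / 3743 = 1574.27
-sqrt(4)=-2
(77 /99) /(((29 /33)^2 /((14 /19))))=11858 /15979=0.74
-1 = -1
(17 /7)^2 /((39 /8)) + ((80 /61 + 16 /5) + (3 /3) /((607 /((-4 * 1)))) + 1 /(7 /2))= 2122912762 /353792985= 6.00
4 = 4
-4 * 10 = -40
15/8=1.88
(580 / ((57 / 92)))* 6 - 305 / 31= 3302525 / 589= 5607.00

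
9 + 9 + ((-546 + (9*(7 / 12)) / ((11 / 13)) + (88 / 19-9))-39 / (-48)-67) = -1980823 / 3344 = -592.35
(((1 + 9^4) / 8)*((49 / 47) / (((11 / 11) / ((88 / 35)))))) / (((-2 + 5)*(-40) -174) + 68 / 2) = -252637 / 30550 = -8.27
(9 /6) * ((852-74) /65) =1167 /65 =17.95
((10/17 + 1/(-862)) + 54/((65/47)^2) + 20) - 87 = -2363816331/61913150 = -38.18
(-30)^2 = 900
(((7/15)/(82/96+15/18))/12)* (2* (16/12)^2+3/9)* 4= 784/2187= 0.36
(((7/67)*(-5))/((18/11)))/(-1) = 385/1206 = 0.32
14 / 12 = 7 / 6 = 1.17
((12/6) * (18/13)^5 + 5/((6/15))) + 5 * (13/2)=20487321/371293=55.18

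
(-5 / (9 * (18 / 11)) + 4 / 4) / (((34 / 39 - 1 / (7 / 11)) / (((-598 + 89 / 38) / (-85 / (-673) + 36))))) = 16480797515 / 1058782524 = 15.57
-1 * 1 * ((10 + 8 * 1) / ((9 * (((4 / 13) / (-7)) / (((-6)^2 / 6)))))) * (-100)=-27300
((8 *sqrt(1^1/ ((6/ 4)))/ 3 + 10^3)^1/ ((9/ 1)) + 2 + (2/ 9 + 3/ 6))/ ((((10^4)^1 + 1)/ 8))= 64 *sqrt(6)/ 810081 + 2732/ 30003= 0.09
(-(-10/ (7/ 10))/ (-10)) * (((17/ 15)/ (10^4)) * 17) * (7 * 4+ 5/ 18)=-147101/ 1890000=-0.08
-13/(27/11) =-143/27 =-5.30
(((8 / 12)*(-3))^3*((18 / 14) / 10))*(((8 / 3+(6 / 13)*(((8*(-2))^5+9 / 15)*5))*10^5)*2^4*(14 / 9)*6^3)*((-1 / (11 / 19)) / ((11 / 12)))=-2521275372652714.56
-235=-235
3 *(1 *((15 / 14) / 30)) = 3 / 28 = 0.11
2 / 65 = 0.03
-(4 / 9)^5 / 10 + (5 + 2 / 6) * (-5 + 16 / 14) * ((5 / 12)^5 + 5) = -13639290851 / 132269760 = -103.12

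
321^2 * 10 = 1030410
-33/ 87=-11/ 29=-0.38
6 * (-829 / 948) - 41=-7307 / 158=-46.25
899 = 899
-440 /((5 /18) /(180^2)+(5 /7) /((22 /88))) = -359251200 /2332807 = -154.00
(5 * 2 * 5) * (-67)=-3350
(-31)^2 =961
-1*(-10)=10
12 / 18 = 2 / 3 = 0.67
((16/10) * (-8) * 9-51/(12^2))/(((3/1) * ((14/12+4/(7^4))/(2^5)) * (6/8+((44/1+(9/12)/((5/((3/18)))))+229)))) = -2130781856/552948843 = -3.85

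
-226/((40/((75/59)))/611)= -1035645/236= -4388.33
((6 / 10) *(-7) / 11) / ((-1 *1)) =21 / 55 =0.38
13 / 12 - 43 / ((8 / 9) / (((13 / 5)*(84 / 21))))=-30121 / 60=-502.02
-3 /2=-1.50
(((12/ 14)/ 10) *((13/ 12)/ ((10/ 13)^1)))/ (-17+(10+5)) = -169/ 2800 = -0.06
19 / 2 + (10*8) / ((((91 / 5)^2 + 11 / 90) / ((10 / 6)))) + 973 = 293127045 / 298226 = 982.90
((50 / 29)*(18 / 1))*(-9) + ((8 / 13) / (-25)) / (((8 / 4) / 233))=-2659528 / 9425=-282.18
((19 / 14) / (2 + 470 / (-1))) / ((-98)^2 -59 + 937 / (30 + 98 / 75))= -11153 / 36825409530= -0.00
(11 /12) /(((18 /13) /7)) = 1001 /216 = 4.63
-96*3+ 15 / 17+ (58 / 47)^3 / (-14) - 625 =-11270814518 / 12354937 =-912.25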